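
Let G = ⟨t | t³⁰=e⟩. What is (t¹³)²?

Compute successive powers of (t¹³), reducing at each step:
  (t¹³)²: (t¹³) · t¹³ = t²⁶

Answer: t²⁶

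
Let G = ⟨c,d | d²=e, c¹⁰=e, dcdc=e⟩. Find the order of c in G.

Compute successive powers until reaching e:
  c¹ = c, c² = c², c³ = c³, c⁴ = c⁴, c⁵ = c⁵, c⁶ = c⁶, c⁷ = c⁷, c⁸ = c⁸, c⁹ = c⁹, c¹⁰ = e.
The smallest positive k with cᵏ = e is 10.

Answer: 10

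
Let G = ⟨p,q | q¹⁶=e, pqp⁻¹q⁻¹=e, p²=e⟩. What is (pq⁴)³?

Compute successive powers of (pq⁴), reducing at each step:
  (pq⁴)²: (pq⁴) · p = q⁴;   (q⁴) · q⁴ = q⁸
  (pq⁴)³: (q⁸) · p = pq⁸;   (pq⁸) · q⁴ = pq¹²

Answer: pq¹²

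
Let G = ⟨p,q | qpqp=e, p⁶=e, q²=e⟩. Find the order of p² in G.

Compute successive powers until reaching e:
  (p²)¹ = p², (p²)² = p⁴, (p²)³ = e.
The smallest positive k with (p²)ᵏ = e is 3.

Answer: 3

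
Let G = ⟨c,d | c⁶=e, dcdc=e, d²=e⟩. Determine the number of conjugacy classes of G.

The conjugacy classes (representative and size) are:
  [e] (size 1), [c⁵] (size 2), [c⁴] (size 2), [c³] (size 1), [d] (size 3), [c³d] (size 3).
Class equation: 1 + 2 + 2 + 1 + 3 + 3 = 12 = |G|. So G has 6 conjugacy classes.

Answer: 6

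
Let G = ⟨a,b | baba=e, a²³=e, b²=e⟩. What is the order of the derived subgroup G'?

G' = [G, G] is generated by all commutators. The generator-pair commutators are: [a, b] = a².
The subgroup they normally generate is {e, a, a², a³, a⁴, a⁵, a⁶, a⁷, a⁸, a⁹, a¹⁰, a¹¹, a¹², a¹³, a¹⁴, a¹⁵, a¹⁶, a¹⁷, a¹⁸, a¹⁹, a²⁰, a²¹, a²²}, of order 23.
Check: |G/G'| = 46/23 = 2 is the order of the abelianisation.

Answer: 23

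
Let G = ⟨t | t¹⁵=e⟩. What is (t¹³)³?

Compute successive powers of (t¹³), reducing at each step:
  (t¹³)²: (t¹³) · t¹³ = t¹¹
  (t¹³)³: (t¹¹) · t¹³ = t⁹

Answer: t⁹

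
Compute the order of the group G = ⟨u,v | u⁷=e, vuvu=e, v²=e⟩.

Enumerate words in the generators, reducing via the relations: the distinct elements are
  {e, u, v, uv, u², u³, u⁴, u⁵, u⁶, u²v, u³v, u⁴v, u⁵v, u⁶v}.
No further products give new elements, so |G| = 14.

Answer: 14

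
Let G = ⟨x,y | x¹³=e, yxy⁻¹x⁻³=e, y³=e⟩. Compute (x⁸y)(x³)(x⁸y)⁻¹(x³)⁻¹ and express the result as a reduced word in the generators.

[(x⁸y), (x³)] = (x⁸y)·(x³)·(x⁸y)⁻¹·(x³)⁻¹.
  (x⁸y) · (x³) = x⁴y
  (x⁴y) · (x⁶y²) = x⁹
  (x⁹) · (x¹⁰) = x⁶

Answer: x⁶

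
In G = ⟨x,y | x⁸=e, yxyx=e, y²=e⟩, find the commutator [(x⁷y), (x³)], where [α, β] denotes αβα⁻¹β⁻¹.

[(x⁷y), (x³)] = (x⁷y)·(x³)·(x⁷y)⁻¹·(x³)⁻¹.
  (x⁷y) · (x³) = x⁴y
  (x⁴y) · (x⁷y) = x⁵
  (x⁵) · (x⁵) = x²

Answer: x²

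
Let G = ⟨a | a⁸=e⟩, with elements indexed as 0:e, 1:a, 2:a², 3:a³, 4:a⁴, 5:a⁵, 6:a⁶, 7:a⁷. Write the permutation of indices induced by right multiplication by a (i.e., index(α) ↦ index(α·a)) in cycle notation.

(0 1 2 3 4 5 6 7)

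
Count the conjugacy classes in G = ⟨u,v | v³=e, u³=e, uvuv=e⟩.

The conjugacy classes (representative and size) are:
  [e] (size 1), [vu²] (size 4), [v²u] (size 4), [u²v²] (size 3).
Class equation: 1 + 4 + 4 + 3 = 12 = |G|. So G has 4 conjugacy classes.

Answer: 4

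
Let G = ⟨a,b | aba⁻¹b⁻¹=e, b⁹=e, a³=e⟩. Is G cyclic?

|G| = 27, but the maximum element order in G is 9 < 27. No single element generates all of G, so G is not cyclic.

Answer: No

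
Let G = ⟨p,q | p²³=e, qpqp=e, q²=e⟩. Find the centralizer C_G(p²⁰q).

⟨p²⁰q⟩ ⊆ C_G(p²⁰q) since powers of p²⁰q commute with p²⁰q; so |C_G(p²⁰q)| ≥ |⟨p²⁰q⟩| = 2.
By orbit–stabilizer, |C_G(p²⁰q)| = |G| / |conj. class of p²⁰q| = 46 / 23 = 2.
The 2 elements commuting with p²⁰q are {e, p²⁰q}.

Answer: {e, p²⁰q}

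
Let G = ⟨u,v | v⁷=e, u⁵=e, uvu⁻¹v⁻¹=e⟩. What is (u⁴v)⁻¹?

The order of (u⁴v) is 35 (smallest k with (u⁴v)ᵏ = e), so (u⁴v)⁻¹ = (u⁴v)³⁴ = uv⁶.
Check: (u⁴v) · (uv⁶) → (u⁴v) · u = v;   v · v⁶ = e, giving e as required.

Answer: uv⁶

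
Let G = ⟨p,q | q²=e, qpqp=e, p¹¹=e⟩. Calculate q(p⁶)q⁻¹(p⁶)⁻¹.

[q, (p⁶)] = q·(p⁶)·q⁻¹·(p⁶)⁻¹.
  q · (p⁶) = p⁵q
  (p⁵q) · q = p⁵
  (p⁵) · (p⁵) = p¹⁰

Answer: p¹⁰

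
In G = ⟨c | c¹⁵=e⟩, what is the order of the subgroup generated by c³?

|⟨c³⟩| equals the order of c³. Compute successive powers until reaching e:
  (c³)¹ = c³, (c³)² = c⁶, (c³)³ = c⁹, (c³)⁴ = c¹², (c³)⁵ = e.
The smallest positive k with (c³)ᵏ = e is 5, so |⟨c³⟩| = 5.

Answer: 5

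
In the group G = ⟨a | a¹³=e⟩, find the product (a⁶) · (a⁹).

Compute (a⁶) · (a⁹) by multiplying left to right and reducing via the relations at each step:
  (a⁶) · a⁹ = a²

Answer: a²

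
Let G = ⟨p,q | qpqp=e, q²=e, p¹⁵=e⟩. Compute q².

Compute successive powers of q, reducing at each step:
  q²: q · q = e

Answer: e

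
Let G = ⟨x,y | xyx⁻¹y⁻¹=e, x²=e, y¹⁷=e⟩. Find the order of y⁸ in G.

Compute successive powers until reaching e:
  (y⁸)¹ = y⁸, (y⁸)² = y¹⁶, (y⁸)³ = y⁷, (y⁸)⁴ = y¹⁵, (y⁸)⁵ = y⁶, (y⁸)⁶ = y¹⁴, (y⁸)⁷ = y⁵, (y⁸)⁸ = y¹³, (y⁸)⁹ = y⁴, (y⁸)¹⁰ = y¹², (y⁸)¹¹ = y³, (y⁸)¹² = y¹¹, (y⁸)¹³ = y², (y⁸)¹⁴ = y¹⁰, (y⁸)¹⁵ = y, (y⁸)¹⁶ = y⁹, (y⁸)¹⁷ = e.
The smallest positive k with (y⁸)ᵏ = e is 17.

Answer: 17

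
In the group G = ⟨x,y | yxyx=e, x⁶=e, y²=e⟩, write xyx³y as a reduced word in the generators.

Multiply left to right, reducing at each step:
  x · y = xy
  (xy) · x³ = x⁴y
  (x⁴y) · y = x⁴

Answer: x⁴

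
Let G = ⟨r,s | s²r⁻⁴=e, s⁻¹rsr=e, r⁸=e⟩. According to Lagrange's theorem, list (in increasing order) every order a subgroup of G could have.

|G| = 16 = 2⁴. By Lagrange's theorem the order of any subgroup divides 16; the divisors of 16 are 1, 2, 4, 8, 16.

Answer: 1, 2, 4, 8, 16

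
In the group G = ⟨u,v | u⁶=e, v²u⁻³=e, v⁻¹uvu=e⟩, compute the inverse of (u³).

The order of (u³) is 2 (smallest k with (u³)ᵏ = e), so (u³)⁻¹ = (u³)¹ = u³.
Check: (u³) · (u³) → (u³) · u³ = e, giving e as required.

Answer: u³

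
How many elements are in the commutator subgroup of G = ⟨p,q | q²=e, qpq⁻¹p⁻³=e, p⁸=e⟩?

G' = [G, G] is generated by all commutators. The generator-pair commutators are: [p, q] = p⁶.
The subgroup they normally generate is {e, p², p⁴, p⁶}, of order 4.
Check: |G/G'| = 16/4 = 4 is the order of the abelianisation.

Answer: 4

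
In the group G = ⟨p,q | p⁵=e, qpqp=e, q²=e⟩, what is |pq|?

Compute successive powers until reaching e:
  (pq)¹ = pq, (pq)² = e.
The smallest positive k with (pq)ᵏ = e is 2.

Answer: 2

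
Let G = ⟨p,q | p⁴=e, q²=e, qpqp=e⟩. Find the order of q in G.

Compute successive powers until reaching e:
  q¹ = q, q² = e.
The smallest positive k with qᵏ = e is 2.

Answer: 2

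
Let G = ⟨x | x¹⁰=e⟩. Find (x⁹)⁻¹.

The order of (x⁹) is 10 (smallest k with (x⁹)ᵏ = e), so (x⁹)⁻¹ = (x⁹)⁹ = x.
Check: (x⁹) · x → (x⁹) · x = e, giving e as required.

Answer: x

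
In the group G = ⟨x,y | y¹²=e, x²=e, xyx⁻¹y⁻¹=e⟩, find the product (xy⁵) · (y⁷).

Compute (xy⁵) · (y⁷) by multiplying left to right and reducing via the relations at each step:
  (xy⁵) · y⁷ = x

Answer: x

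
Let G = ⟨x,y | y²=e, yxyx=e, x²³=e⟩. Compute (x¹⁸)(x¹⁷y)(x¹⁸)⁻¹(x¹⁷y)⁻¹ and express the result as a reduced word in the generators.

[(x¹⁸), (x¹⁷y)] = (x¹⁸)·(x¹⁷y)·(x¹⁸)⁻¹·(x¹⁷y)⁻¹.
  (x¹⁸) · (x¹⁷y) = x¹²y
  (x¹²y) · (x⁵) = x⁷y
  (x⁷y) · (x¹⁷y) = x¹³

Answer: x¹³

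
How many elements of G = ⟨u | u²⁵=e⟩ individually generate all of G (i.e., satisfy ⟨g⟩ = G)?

G is cyclic of order 25. An element generates G iff its order is 25, and a cyclic group of order 25 has exactly φ(25) = 20 such elements.

Answer: 20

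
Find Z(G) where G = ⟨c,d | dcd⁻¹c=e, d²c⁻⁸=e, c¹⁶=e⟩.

An element z ∈ Z(G) iff z commutes with every generator.
For example c⁸ is central: (c⁸)·c = c⁹ = c·(c⁸); (c⁸)·d = d⁻¹ = d·(c⁸).
Whereas c ∉ Z(G) since c·d = cd ≠ c⁷d⁻¹ = d·c.
Checking each of the 32 elements this way gives Z(G) = {e, c⁸}, of order 2.

Answer: {e, c⁸}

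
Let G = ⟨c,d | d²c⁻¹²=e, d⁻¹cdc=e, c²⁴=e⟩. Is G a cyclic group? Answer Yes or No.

Every cyclic group is abelian. But c·d = cd while d·c = c¹¹d⁻¹, so c·d ≠ d·c and G is not abelian. Hence G is not cyclic.

Answer: No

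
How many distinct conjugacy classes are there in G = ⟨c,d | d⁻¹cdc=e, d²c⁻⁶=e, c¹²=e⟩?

The conjugacy classes (representative and size) are:
  [e] (size 1), [c¹¹] (size 2), [c²] (size 2), [c⁹] (size 2), [c⁴] (size 2), [c⁵] (size 2), [c⁶] (size 1), [c²d] (size 6), [cd] (size 6).
Class equation: 1 + 2 + 2 + 2 + 2 + 2 + 1 + 6 + 6 = 24 = |G|. So G has 9 conjugacy classes.

Answer: 9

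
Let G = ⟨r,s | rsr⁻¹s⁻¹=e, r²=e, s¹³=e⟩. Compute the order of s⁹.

Compute successive powers until reaching e:
  (s⁹)¹ = s⁹, (s⁹)² = s⁵, (s⁹)³ = s, (s⁹)⁴ = s¹⁰, (s⁹)⁵ = s⁶, (s⁹)⁶ = s², (s⁹)⁷ = s¹¹, (s⁹)⁸ = s⁷, (s⁹)⁹ = s³, (s⁹)¹⁰ = s¹², (s⁹)¹¹ = s⁸, (s⁹)¹² = s⁴, (s⁹)¹³ = e.
The smallest positive k with (s⁹)ᵏ = e is 13.

Answer: 13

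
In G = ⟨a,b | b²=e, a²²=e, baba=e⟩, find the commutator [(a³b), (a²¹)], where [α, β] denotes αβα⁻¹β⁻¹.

[(a³b), (a²¹)] = (a³b)·(a²¹)·(a³b)⁻¹·(a²¹)⁻¹.
  (a³b) · (a²¹) = a⁴b
  (a⁴b) · (a³b) = a
  a · a = a²

Answer: a²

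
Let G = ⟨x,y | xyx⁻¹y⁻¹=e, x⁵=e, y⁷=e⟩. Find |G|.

Enumerate words in the generators, reducing via the relations: the distinct elements are
  {e, x, y, xy, x², x³, x⁴, y², y³, y⁴, y⁵, y⁶, xy², xy³, xy⁴, xy⁵, xy⁶, x²y, x³y, x⁴y, x²y², x²y³, x²y⁴, x²y⁵, x²y⁶, x³y², x³y³, x³y⁴, x³y⁵, x³y⁶, x⁴y², x⁴y³, x⁴y⁴, x⁴y⁵, x⁴y⁶}.
No further products give new elements, so |G| = 35.

Answer: 35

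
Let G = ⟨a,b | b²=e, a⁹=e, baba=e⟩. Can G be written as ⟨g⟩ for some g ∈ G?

Every cyclic group is abelian. But a·b = ab while b·a = a⁸b, so a·b ≠ b·a and G is not abelian. Hence G is not cyclic.

Answer: No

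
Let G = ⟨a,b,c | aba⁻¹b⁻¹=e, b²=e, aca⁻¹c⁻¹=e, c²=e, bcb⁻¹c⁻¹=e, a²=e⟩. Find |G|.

Enumerate words in the generators, reducing via the relations: the distinct elements are
  {a, b, c, e, ab, ac, bc, abc}.
No further products give new elements, so |G| = 8.

Answer: 8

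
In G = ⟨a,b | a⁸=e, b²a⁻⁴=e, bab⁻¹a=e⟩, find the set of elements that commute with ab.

⟨ab⟩ ⊆ C_G(ab) since powers of ab commute with ab; so |C_G(ab)| ≥ |⟨ab⟩| = 4.
By orbit–stabilizer, |C_G(ab)| = |G| / |conj. class of ab| = 16 / 4 = 4.
The 4 elements commuting with ab are {e, a⁴, ab, ab⁻¹}.

Answer: {e, a⁴, ab, ab⁻¹}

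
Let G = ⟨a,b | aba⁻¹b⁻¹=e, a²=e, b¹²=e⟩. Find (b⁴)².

Compute successive powers of (b⁴), reducing at each step:
  (b⁴)²: (b⁴) · b⁴ = b⁸

Answer: b⁸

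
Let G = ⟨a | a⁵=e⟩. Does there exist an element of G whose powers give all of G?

|G| = 5. The element a has order 5 (its powers give 5 distinct elements), so ⟨a⟩ = G and G is cyclic.

Answer: Yes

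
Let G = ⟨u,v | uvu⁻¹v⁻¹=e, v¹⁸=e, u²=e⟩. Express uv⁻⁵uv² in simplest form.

Multiply left to right, reducing at each step:
  u · v⁻⁵ = uv¹³
  (uv¹³) · u = v¹³
  (v¹³) · v² = v¹⁵

Answer: v¹⁵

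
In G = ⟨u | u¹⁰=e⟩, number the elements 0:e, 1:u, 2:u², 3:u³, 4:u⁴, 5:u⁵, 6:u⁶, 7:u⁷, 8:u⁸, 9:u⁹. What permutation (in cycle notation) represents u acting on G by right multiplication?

(0 1 2 3 4 5 6 7 8 9)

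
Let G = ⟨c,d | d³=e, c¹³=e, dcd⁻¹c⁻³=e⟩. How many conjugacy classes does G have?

The conjugacy classes (representative and size) are:
  [e] (size 1), [c] (size 3), [c⁵] (size 3), [c¹⁰] (size 3), [c⁸] (size 3), [c¹⁰d] (size 13), [c⁷d²] (size 13).
Class equation: 1 + 3 + 3 + 3 + 3 + 13 + 13 = 39 = |G|. So G has 7 conjugacy classes.

Answer: 7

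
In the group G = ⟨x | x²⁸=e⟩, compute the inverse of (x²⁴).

The order of (x²⁴) is 7 (smallest k with (x²⁴)ᵏ = e), so (x²⁴)⁻¹ = (x²⁴)⁶ = x⁴.
Check: (x²⁴) · (x⁴) → (x²⁴) · x⁴ = e, giving e as required.

Answer: x⁴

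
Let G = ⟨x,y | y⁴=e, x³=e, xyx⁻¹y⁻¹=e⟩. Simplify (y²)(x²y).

Compute (y²) · (x²y) by multiplying left to right and reducing via the relations at each step:
  (y²) · x² = x²y²
  (x²y²) · y = x²y³

Answer: x²y³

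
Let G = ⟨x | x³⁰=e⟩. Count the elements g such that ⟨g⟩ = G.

G is cyclic of order 30. An element generates G iff its order is 30, and a cyclic group of order 30 has exactly φ(30) = 8 such elements.

Answer: 8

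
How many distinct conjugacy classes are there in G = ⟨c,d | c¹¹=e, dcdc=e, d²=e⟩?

The conjugacy classes (representative and size) are:
  [e] (size 1), [c¹⁰] (size 2), [c²] (size 2), [c³] (size 2), [c⁷] (size 2), [c⁶] (size 2), [c²d] (size 11).
Class equation: 1 + 2 + 2 + 2 + 2 + 2 + 11 = 22 = |G|. So G has 7 conjugacy classes.

Answer: 7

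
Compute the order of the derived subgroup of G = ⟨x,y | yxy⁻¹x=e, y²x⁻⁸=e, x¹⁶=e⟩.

G' = [G, G] is generated by all commutators. The generator-pair commutators are: [x, y] = x².
The subgroup they normally generate is {e, x², x⁴, x⁶, x⁸, x¹⁰, x¹², x¹⁴}, of order 8.
Check: |G/G'| = 32/8 = 4 is the order of the abelianisation.

Answer: 8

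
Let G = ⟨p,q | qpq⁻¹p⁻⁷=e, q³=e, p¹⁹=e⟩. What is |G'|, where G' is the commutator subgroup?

G' = [G, G] is generated by all commutators. The generator-pair commutators are: [p, q] = p¹³.
The subgroup they normally generate is {e, p, p², p³, p⁴, p⁵, p⁶, p⁷, p⁸, p⁹, p¹⁰, p¹¹, p¹², p¹³, p¹⁴, p¹⁵, p¹⁶, p¹⁷, p¹⁸}, of order 19.
Check: |G/G'| = 57/19 = 3 is the order of the abelianisation.

Answer: 19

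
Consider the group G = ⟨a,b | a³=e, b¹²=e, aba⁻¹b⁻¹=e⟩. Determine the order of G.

Enumerate words in the generators, reducing via the relations: the distinct elements are
  {a, b, e, ab, a², b², b³, b⁴, b⁵, b⁶, b⁷, b⁸, b⁹, ab², ab³, ab⁴, ab⁵, ab⁶, ab⁷, ab⁸, ab⁹, a²b, b¹¹, b¹⁰, ab¹¹, ab¹⁰, a²b², a²b³, a²b⁴, a²b⁵, a²b⁶, a²b⁷, a²b⁸, a²b⁹, a²b¹¹, a²b¹⁰}.
No further products give new elements, so |G| = 36.

Answer: 36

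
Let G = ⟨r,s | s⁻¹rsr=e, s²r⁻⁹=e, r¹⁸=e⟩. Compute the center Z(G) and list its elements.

An element z ∈ Z(G) iff z commutes with every generator.
For example r⁹ is central: (r⁹)·r = r¹⁰ = r·(r⁹); (r⁹)·s = s⁻¹ = s·(r⁹).
Whereas r ∉ Z(G) since r·s = rs ≠ r⁸s⁻¹ = s·r.
Checking each of the 36 elements this way gives Z(G) = {e, r⁹}, of order 2.

Answer: {e, r⁹}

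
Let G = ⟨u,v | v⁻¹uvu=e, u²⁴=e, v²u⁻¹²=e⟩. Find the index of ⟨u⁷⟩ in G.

First find ord(u⁷) by computing successive powers:
  (u⁷)¹ = u⁷, (u⁷)² = u¹⁴, (u⁷)³ = u²¹, (u⁷)⁴ = u⁴, (u⁷)⁵ = u¹¹, (u⁷)⁶ = u¹⁸, (u⁷)⁷ = u, (u⁷)⁸ = u⁸, (u⁷)⁹ = u¹⁵, (u⁷)¹⁰ = u²², (u⁷)¹¹ = u⁵, (u⁷)¹² = u¹², (u⁷)¹³ = u¹⁹, (u⁷)¹⁴ = u², (u⁷)¹⁵ = u⁹, (u⁷)¹⁶ = u¹⁶, (u⁷)¹⁷ = u²³, (u⁷)¹⁸ = u⁶, (u⁷)¹⁹ = u¹³, (u⁷)²⁰ = u²⁰, (u⁷)²¹ = u³, (u⁷)²² = u¹⁰, (u⁷)²³ = u¹⁷, (u⁷)²⁴ = e.
So |⟨u⁷⟩| = ord(u⁷) = 24. With |G| = 48, by Lagrange [G : ⟨u⁷⟩] = 48/24 = 2.

Answer: 2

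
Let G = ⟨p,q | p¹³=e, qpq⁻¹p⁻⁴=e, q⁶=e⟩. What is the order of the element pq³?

Compute successive powers until reaching e:
  (pq³)¹ = pq³, (pq³)² = e.
The smallest positive k with (pq³)ᵏ = e is 2.

Answer: 2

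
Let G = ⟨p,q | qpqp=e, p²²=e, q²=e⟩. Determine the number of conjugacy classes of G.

The conjugacy classes (representative and size) are:
  [e] (size 1), [p] (size 2), [p²] (size 2), [p¹⁹] (size 2), [p⁴] (size 2), [p⁵] (size 2), [p⁶] (size 2), [p⁷] (size 2), [p⁸] (size 2), [p¹³] (size 2), [p¹⁰] (size 2), [p¹¹] (size 1), [p⁶q] (size 11), [pq] (size 11).
Class equation: 1 + 2 + 2 + 2 + 2 + 2 + 2 + 2 + 2 + 2 + 2 + 1 + 11 + 11 = 44 = |G|. So G has 14 conjugacy classes.

Answer: 14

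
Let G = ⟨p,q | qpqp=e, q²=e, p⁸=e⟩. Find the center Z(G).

An element z ∈ Z(G) iff z commutes with every generator.
For example p⁴ is central: (p⁴)·p = p⁵ = p·(p⁴); (p⁴)·q = p⁴q = q·(p⁴).
Whereas p ∉ Z(G) since p·q = pq ≠ p⁷q = q·p.
Checking each of the 16 elements this way gives Z(G) = {e, p⁴}, of order 2.

Answer: {e, p⁴}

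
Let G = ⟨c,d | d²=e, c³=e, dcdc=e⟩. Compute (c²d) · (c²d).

Compute (c²d) · (c²d) by multiplying left to right and reducing via the relations at each step:
  (c²d) · c² = d
  d · d = e

Answer: e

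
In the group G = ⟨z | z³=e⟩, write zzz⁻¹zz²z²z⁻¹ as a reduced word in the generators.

Multiply left to right, reducing at each step:
  z · z = z²
  (z²) · z⁻¹ = z
  z · z = z²
  (z²) · z² = z
  z · z² = e
  e · z⁻¹ = z²

Answer: z²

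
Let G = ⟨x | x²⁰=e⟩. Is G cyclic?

|G| = 20. The element x has order 20 (its powers give 20 distinct elements), so ⟨x⟩ = G and G is cyclic.

Answer: Yes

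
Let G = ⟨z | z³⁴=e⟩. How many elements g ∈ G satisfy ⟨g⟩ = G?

G is cyclic of order 34. An element generates G iff its order is 34, and a cyclic group of order 34 has exactly φ(34) = 16 such elements.

Answer: 16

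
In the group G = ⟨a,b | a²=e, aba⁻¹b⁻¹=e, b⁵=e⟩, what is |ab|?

Compute successive powers until reaching e:
  (ab)¹ = ab, (ab)² = b², (ab)³ = ab³, (ab)⁴ = b⁴, (ab)⁵ = a, (ab)⁶ = b, (ab)⁷ = ab², (ab)⁸ = b³, (ab)⁹ = ab⁴, (ab)¹⁰ = e.
The smallest positive k with (ab)ᵏ = e is 10.

Answer: 10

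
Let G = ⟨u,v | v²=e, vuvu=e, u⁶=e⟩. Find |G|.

Enumerate words in the generators, reducing via the relations: the distinct elements are
  {e, u, v, uv, u², u³, u⁴, u⁵, u²v, u³v, u⁴v, u⁵v}.
No further products give new elements, so |G| = 12.

Answer: 12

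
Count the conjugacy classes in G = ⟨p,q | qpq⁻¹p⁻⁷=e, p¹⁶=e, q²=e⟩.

The conjugacy classes (representative and size) are:
  [e] (size 1), [p] (size 2), [p¹⁴] (size 2), [p³] (size 2), [p⁴] (size 2), [p¹⁰] (size 2), [p⁸] (size 1), [p⁹] (size 2), [p¹¹] (size 2), [p¹⁰q] (size 8), [pq] (size 8).
Class equation: 1 + 2 + 2 + 2 + 2 + 2 + 1 + 2 + 2 + 8 + 8 = 32 = |G|. So G has 11 conjugacy classes.

Answer: 11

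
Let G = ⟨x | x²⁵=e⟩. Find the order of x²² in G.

Compute successive powers until reaching e:
  (x²²)¹ = x²², (x²²)² = x¹⁹, (x²²)³ = x¹⁶, (x²²)⁴ = x¹³, (x²²)⁵ = x¹⁰, (x²²)⁶ = x⁷, (x²²)⁷ = x⁴, (x²²)⁸ = x, (x²²)⁹ = x²³, (x²²)¹⁰ = x²⁰, (x²²)¹¹ = x¹⁷, (x²²)¹² = x¹⁴, (x²²)¹³ = x¹¹, (x²²)¹⁴ = x⁸, (x²²)¹⁵ = x⁵, (x²²)¹⁶ = x², (x²²)¹⁷ = x²⁴, (x²²)¹⁸ = x²¹, (x²²)¹⁹ = x¹⁸, (x²²)²⁰ = x¹⁵, (x²²)²¹ = x¹², (x²²)²² = x⁹, (x²²)²³ = x⁶, (x²²)²⁴ = x³, (x²²)²⁵ = e.
The smallest positive k with (x²²)ᵏ = e is 25.

Answer: 25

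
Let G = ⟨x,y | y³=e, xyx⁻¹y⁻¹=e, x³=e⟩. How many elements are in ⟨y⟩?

|⟨y⟩| equals the order of y. Compute successive powers until reaching e:
  y¹ = y, y² = y², y³ = e.
The smallest positive k with yᵏ = e is 3, so |⟨y⟩| = 3.

Answer: 3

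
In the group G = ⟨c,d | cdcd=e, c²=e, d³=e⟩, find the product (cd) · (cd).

Compute (cd) · (cd) by multiplying left to right and reducing via the relations at each step:
  (cd) · c = d²
  (d²) · d = e

Answer: e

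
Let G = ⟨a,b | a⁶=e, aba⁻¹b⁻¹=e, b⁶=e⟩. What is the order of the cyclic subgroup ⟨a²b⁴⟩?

|⟨a²b⁴⟩| equals the order of a²b⁴. Compute successive powers until reaching e:
  (a²b⁴)¹ = a²b⁴, (a²b⁴)² = a⁴b², (a²b⁴)³ = e.
The smallest positive k with (a²b⁴)ᵏ = e is 3, so |⟨a²b⁴⟩| = 3.

Answer: 3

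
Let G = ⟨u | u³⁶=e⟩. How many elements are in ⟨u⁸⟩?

|⟨u⁸⟩| equals the order of u⁸. Compute successive powers until reaching e:
  (u⁸)¹ = u⁸, (u⁸)² = u¹⁶, (u⁸)³ = u²⁴, (u⁸)⁴ = u³², (u⁸)⁵ = u⁴, (u⁸)⁶ = u¹², (u⁸)⁷ = u²⁰, (u⁸)⁸ = u²⁸, (u⁸)⁹ = e.
The smallest positive k with (u⁸)ᵏ = e is 9, so |⟨u⁸⟩| = 9.

Answer: 9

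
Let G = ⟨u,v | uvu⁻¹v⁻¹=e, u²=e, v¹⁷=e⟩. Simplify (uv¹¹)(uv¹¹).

Compute (uv¹¹) · (uv¹¹) by multiplying left to right and reducing via the relations at each step:
  (uv¹¹) · u = v¹¹
  (v¹¹) · v¹¹ = v⁵

Answer: v⁵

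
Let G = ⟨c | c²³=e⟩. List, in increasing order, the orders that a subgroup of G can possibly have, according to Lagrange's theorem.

|G| = 23 = 23. By Lagrange's theorem the order of any subgroup divides 23; the divisors of 23 are 1, 23.

Answer: 1, 23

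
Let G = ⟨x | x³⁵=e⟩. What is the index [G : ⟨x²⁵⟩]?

First find ord(x²⁵) by computing successive powers:
  (x²⁵)¹ = x²⁵, (x²⁵)² = x¹⁵, (x²⁵)³ = x⁵, (x²⁵)⁴ = x³⁰, (x²⁵)⁵ = x²⁰, (x²⁵)⁶ = x¹⁰, (x²⁵)⁷ = e.
So |⟨x²⁵⟩| = ord(x²⁵) = 7. With |G| = 35, by Lagrange [G : ⟨x²⁵⟩] = 35/7 = 5.

Answer: 5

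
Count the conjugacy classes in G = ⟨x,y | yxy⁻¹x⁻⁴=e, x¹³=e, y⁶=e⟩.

The conjugacy classes (representative and size) are:
  [e] (size 1), [x⁴] (size 6), [x¹¹] (size 6), [x⁷y] (size 13), [x⁸y²] (size 13), [x¹²y³] (size 13), [x⁵y⁴] (size 13), [x¹¹y⁵] (size 13).
Class equation: 1 + 6 + 6 + 13 + 13 + 13 + 13 + 13 = 78 = |G|. So G has 8 conjugacy classes.

Answer: 8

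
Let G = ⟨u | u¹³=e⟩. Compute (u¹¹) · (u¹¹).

Compute (u¹¹) · (u¹¹) by multiplying left to right and reducing via the relations at each step:
  (u¹¹) · u¹¹ = u⁹

Answer: u⁹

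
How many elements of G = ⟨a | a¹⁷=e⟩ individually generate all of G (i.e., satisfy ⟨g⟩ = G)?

G is cyclic of order 17. An element generates G iff its order is 17, and a cyclic group of order 17 has exactly φ(17) = 16 such elements.

Answer: 16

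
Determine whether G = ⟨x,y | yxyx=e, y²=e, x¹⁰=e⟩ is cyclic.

Every cyclic group is abelian. But x·y = xy while y·x = x⁹y, so x·y ≠ y·x and G is not abelian. Hence G is not cyclic.

Answer: No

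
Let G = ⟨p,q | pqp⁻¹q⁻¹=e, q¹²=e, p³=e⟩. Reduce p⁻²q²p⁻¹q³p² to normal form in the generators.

Multiply left to right, reducing at each step:
  p · q² = pq²
  (pq²) · p⁻¹ = q²
  (q²) · q³ = q⁵
  (q⁵) · p² = p²q⁵

Answer: p²q⁵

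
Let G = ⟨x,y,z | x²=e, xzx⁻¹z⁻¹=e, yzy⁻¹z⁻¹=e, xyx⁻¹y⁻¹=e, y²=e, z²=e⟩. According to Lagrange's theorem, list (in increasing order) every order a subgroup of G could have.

|G| = 8 = 2³. By Lagrange's theorem the order of any subgroup divides 8; the divisors of 8 are 1, 2, 4, 8.

Answer: 1, 2, 4, 8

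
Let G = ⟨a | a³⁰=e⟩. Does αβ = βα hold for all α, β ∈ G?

G has a single generator, so G is cyclic and hence abelian.

Answer: Yes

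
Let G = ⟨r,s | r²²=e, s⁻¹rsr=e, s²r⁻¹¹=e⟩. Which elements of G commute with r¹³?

⟨r¹³⟩ ⊆ C_G(r¹³) since powers of r¹³ commute with r¹³; so |C_G(r¹³)| ≥ |⟨r¹³⟩| = 22.
By orbit–stabilizer, |C_G(r¹³)| = |G| / |conj. class of r¹³| = 44 / 2 = 22.
The 22 elements commuting with r¹³ are {e, r, r², r³, r⁴, r⁵, r⁶, r⁷, r⁸, r⁹, r¹⁰, r¹¹, r¹², r¹³, r¹⁴, r¹⁵, r¹⁶, r¹⁷, r¹⁸, r¹⁹, r²⁰, r²¹}.

Answer: {e, r, r², r³, r⁴, r⁵, r⁶, r⁷, r⁸, r⁹, r¹⁰, r¹¹, r¹², r¹³, r¹⁴, r¹⁵, r¹⁶, r¹⁷, r¹⁸, r¹⁹, r²⁰, r²¹}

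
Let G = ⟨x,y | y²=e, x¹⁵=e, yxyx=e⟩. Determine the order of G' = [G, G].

G' = [G, G] is generated by all commutators. The generator-pair commutators are: [x, y] = x².
The subgroup they normally generate is {e, x, x², x³, x⁴, x⁵, x⁶, x⁷, x⁸, x⁹, x¹⁰, x¹¹, x¹², x¹³, x¹⁴}, of order 15.
Check: |G/G'| = 30/15 = 2 is the order of the abelianisation.

Answer: 15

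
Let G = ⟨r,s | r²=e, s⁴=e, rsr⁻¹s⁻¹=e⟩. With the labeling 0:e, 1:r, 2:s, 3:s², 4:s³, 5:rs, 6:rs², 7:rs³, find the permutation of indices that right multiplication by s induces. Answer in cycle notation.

(0 2 3 4)(1 5 6 7)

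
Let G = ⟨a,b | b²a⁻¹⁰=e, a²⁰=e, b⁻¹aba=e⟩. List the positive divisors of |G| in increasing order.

|G| = 40 = 2³ · 5. By Lagrange's theorem the order of any subgroup divides 40; the divisors of 40 are 1, 2, 4, 5, 8, 10, 20, 40.

Answer: 1, 2, 4, 5, 8, 10, 20, 40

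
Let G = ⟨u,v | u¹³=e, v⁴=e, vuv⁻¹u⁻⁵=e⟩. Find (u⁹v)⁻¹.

The order of (u⁹v) is 4 (smallest k with (u⁹v)ᵏ = e), so (u⁹v)⁻¹ = (u⁹v)³ = u⁶v³.
Check: (u⁹v) · (u⁶v³) → (u⁹v) · u⁶ = v;   v · v³ = e, giving e as required.

Answer: u⁶v³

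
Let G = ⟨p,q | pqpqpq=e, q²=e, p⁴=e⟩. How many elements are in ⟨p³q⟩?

|⟨p³q⟩| equals the order of p³q. Compute successive powers until reaching e:
  (p³q)¹ = p³q, (p³q)² = qp, (p³q)³ = e.
The smallest positive k with (p³q)ᵏ = e is 3, so |⟨p³q⟩| = 3.

Answer: 3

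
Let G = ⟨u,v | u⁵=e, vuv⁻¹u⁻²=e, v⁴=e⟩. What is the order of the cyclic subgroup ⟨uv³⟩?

|⟨uv³⟩| equals the order of uv³. Compute successive powers until reaching e:
  (uv³)¹ = uv³, (uv³)² = u⁴v², (uv³)³ = u³v, (uv³)⁴ = e.
The smallest positive k with (uv³)ᵏ = e is 4, so |⟨uv³⟩| = 4.

Answer: 4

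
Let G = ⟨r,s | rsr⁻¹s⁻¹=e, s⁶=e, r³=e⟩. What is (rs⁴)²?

Compute successive powers of (rs⁴), reducing at each step:
  (rs⁴)²: (rs⁴) · r = r²s⁴;   (r²s⁴) · s⁴ = r²s²

Answer: r²s²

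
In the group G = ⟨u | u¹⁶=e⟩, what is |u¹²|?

Compute successive powers until reaching e:
  (u¹²)¹ = u¹², (u¹²)² = u⁸, (u¹²)³ = u⁴, (u¹²)⁴ = e.
The smallest positive k with (u¹²)ᵏ = e is 4.

Answer: 4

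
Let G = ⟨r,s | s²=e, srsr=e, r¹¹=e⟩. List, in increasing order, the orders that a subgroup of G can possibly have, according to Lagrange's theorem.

|G| = 22 = 2 · 11. By Lagrange's theorem the order of any subgroup divides 22; the divisors of 22 are 1, 2, 11, 22.

Answer: 1, 2, 11, 22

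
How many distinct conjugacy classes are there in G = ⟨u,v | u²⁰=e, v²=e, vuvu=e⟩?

The conjugacy classes (representative and size) are:
  [e] (size 1), [u] (size 2), [u¹⁸] (size 2), [u³] (size 2), [u⁴] (size 2), [u¹⁵] (size 2), [u¹⁴] (size 2), [u⁷] (size 2), [u¹²] (size 2), [u¹¹] (size 2), [u¹⁰] (size 1), [u¹⁸v] (size 10), [u⁵v] (size 10).
Class equation: 1 + 2 + 2 + 2 + 2 + 2 + 2 + 2 + 2 + 2 + 1 + 10 + 10 = 40 = |G|. So G has 13 conjugacy classes.

Answer: 13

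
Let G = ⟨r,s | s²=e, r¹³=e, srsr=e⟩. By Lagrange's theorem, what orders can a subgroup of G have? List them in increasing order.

|G| = 26 = 2 · 13. By Lagrange's theorem the order of any subgroup divides 26; the divisors of 26 are 1, 2, 13, 26.

Answer: 1, 2, 13, 26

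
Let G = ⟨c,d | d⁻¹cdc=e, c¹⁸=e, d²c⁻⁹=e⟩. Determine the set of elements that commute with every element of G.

An element z ∈ Z(G) iff z commutes with every generator.
For example c⁹ is central: (c⁹)·c = c¹⁰ = c·(c⁹); (c⁹)·d = d⁻¹ = d·(c⁹).
Whereas c ∉ Z(G) since c·d = cd ≠ c⁸d⁻¹ = d·c.
Checking each of the 36 elements this way gives Z(G) = {e, c⁹}, of order 2.

Answer: {e, c⁹}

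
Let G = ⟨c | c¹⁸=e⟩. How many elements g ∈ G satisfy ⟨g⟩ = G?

G is cyclic of order 18. An element generates G iff its order is 18, and a cyclic group of order 18 has exactly φ(18) = 6 such elements.

Answer: 6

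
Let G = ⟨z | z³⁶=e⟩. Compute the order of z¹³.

Compute successive powers until reaching e:
  (z¹³)¹ = z¹³, (z¹³)² = z²⁶, (z¹³)³ = z³, (z¹³)⁴ = z¹⁶, (z¹³)⁵ = z²⁹, (z¹³)⁶ = z⁶, (z¹³)⁷ = z¹⁹, (z¹³)⁸ = z³², (z¹³)⁹ = z⁹, (z¹³)¹⁰ = z²², (z¹³)¹¹ = z³⁵, (z¹³)¹² = z¹², (z¹³)¹³ = z²⁵, (z¹³)¹⁴ = z², (z¹³)¹⁵ = z¹⁵, (z¹³)¹⁶ = z²⁸, (z¹³)¹⁷ = z⁵, (z¹³)¹⁸ = z¹⁸, (z¹³)¹⁹ = z³¹, (z¹³)²⁰ = z⁸, (z¹³)²¹ = z²¹, (z¹³)²² = z³⁴, (z¹³)²³ = z¹¹, (z¹³)²⁴ = z²⁴, (z¹³)²⁵ = z, (z¹³)²⁶ = z¹⁴, (z¹³)²⁷ = z²⁷, (z¹³)²⁸ = z⁴, (z¹³)²⁹ = z¹⁷, (z¹³)³⁰ = z³⁰, (z¹³)³¹ = z⁷, (z¹³)³² = z²⁰, (z¹³)³³ = z³³, (z¹³)³⁴ = z¹⁰, (z¹³)³⁵ = z²³, (z¹³)³⁶ = e.
The smallest positive k with (z¹³)ᵏ = e is 36.

Answer: 36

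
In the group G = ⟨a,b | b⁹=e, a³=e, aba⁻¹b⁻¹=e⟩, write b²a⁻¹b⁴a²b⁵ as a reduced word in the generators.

Multiply left to right, reducing at each step:
  (b²) · a⁻¹ = a²b²
  (a²b²) · b⁴ = a²b⁶
  (a²b⁶) · a² = ab⁶
  (ab⁶) · b⁵ = ab²

Answer: ab²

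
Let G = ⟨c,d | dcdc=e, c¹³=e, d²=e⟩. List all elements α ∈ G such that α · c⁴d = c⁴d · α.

⟨c⁴d⟩ ⊆ C_G(c⁴d) since powers of c⁴d commute with c⁴d; so |C_G(c⁴d)| ≥ |⟨c⁴d⟩| = 2.
By orbit–stabilizer, |C_G(c⁴d)| = |G| / |conj. class of c⁴d| = 26 / 13 = 2.
The 2 elements commuting with c⁴d are {e, c⁴d}.

Answer: {e, c⁴d}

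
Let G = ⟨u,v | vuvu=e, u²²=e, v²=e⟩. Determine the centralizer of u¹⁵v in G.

⟨u¹⁵v⟩ ⊆ C_G(u¹⁵v) since powers of u¹⁵v commute with u¹⁵v; so |C_G(u¹⁵v)| ≥ |⟨u¹⁵v⟩| = 2.
By orbit–stabilizer, |C_G(u¹⁵v)| = |G| / |conj. class of u¹⁵v| = 44 / 11 = 4.
The 4 elements commuting with u¹⁵v are {e, u¹¹, u⁴v, u¹⁵v}.

Answer: {e, u¹¹, u⁴v, u¹⁵v}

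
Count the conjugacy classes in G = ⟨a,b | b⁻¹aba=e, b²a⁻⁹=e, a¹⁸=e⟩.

The conjugacy classes (representative and size) are:
  [e] (size 1), [a¹⁷] (size 2), [a¹⁶] (size 2), [a³] (size 2), [a¹⁴] (size 2), [a¹³] (size 2), [a¹²] (size 2), [a¹¹] (size 2), [a¹⁰] (size 2), [a⁹] (size 1), [a⁸b] (size 9), [ab] (size 9).
Class equation: 1 + 2 + 2 + 2 + 2 + 2 + 2 + 2 + 2 + 1 + 9 + 9 = 36 = |G|. So G has 12 conjugacy classes.

Answer: 12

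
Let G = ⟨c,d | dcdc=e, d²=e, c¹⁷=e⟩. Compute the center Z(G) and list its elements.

An element z ∈ Z(G) iff z commutes with every generator.
For example e is central: e·c = c = c·e; e·d = d = d·e.
Whereas c ∉ Z(G) since c·d = cd ≠ c¹⁶d = d·c.
Checking each of the 34 elements this way gives Z(G) = {e}, of order 1.

Answer: {e}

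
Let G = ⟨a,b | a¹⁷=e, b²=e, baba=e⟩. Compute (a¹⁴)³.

Compute successive powers of (a¹⁴), reducing at each step:
  (a¹⁴)²: (a¹⁴) · a¹⁴ = a¹¹
  (a¹⁴)³: (a¹¹) · a¹⁴ = a⁸

Answer: a⁸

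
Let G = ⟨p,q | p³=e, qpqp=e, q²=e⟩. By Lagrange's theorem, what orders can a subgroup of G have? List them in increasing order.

|G| = 6 = 2 · 3. By Lagrange's theorem the order of any subgroup divides 6; the divisors of 6 are 1, 2, 3, 6.

Answer: 1, 2, 3, 6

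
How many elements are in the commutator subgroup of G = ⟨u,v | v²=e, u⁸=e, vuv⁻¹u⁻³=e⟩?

G' = [G, G] is generated by all commutators. The generator-pair commutators are: [u, v] = u⁶.
The subgroup they normally generate is {e, u², u⁴, u⁶}, of order 4.
Check: |G/G'| = 16/4 = 4 is the order of the abelianisation.

Answer: 4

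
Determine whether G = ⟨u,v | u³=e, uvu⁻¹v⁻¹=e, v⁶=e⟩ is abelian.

Each pair of generators commutes: u·v = uv = v·u. Since the generators pairwise commute, every element of G commutes with every other, so G is abelian.

Answer: Yes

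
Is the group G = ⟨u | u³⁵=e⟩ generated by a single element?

|G| = 35. The element u has order 35 (its powers give 35 distinct elements), so ⟨u⟩ = G and G is cyclic.

Answer: Yes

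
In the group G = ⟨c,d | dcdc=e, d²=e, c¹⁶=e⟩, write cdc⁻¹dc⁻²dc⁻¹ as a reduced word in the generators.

Multiply left to right, reducing at each step:
  c · d = cd
  (cd) · c⁻¹ = c²d
  (c²d) · d = c²
  (c²) · c⁻² = e
  e · d = d
  d · c⁻¹ = cd

Answer: cd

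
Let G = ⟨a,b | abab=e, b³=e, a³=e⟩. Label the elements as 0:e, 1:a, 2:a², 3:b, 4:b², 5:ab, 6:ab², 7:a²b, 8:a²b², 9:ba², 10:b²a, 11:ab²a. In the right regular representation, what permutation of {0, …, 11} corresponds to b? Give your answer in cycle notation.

(0 3 4)(1 5 6)(2 7 8)(9 11 10)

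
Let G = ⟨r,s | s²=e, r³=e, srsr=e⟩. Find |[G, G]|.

G' = [G, G] is generated by all commutators. The generator-pair commutators are: [r, s] = r².
The subgroup they normally generate is {e, r, r²}, of order 3.
Check: |G/G'| = 6/3 = 2 is the order of the abelianisation.

Answer: 3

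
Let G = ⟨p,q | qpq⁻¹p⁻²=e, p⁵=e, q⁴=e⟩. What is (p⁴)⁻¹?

The order of (p⁴) is 5 (smallest k with (p⁴)ᵏ = e), so (p⁴)⁻¹ = (p⁴)⁴ = p.
Check: (p⁴) · p → (p⁴) · p = e, giving e as required.

Answer: p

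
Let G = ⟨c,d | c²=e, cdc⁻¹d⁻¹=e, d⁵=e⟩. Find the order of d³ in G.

Compute successive powers until reaching e:
  (d³)¹ = d³, (d³)² = d, (d³)³ = d⁴, (d³)⁴ = d², (d³)⁵ = e.
The smallest positive k with (d³)ᵏ = e is 5.

Answer: 5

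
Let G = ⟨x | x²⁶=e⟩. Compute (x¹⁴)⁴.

Compute successive powers of (x¹⁴), reducing at each step:
  (x¹⁴)²: (x¹⁴) · x¹⁴ = x²
  (x¹⁴)³: (x²) · x¹⁴ = x¹⁶
  (x¹⁴)⁴: (x¹⁶) · x¹⁴ = x⁴

Answer: x⁴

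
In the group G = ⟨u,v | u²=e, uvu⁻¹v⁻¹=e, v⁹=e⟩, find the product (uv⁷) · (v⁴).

Compute (uv⁷) · (v⁴) by multiplying left to right and reducing via the relations at each step:
  (uv⁷) · v⁴ = uv²

Answer: uv²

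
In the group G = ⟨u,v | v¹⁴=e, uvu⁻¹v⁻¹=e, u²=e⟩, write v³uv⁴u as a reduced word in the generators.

Multiply left to right, reducing at each step:
  (v³) · u = uv³
  (uv³) · v⁴ = uv⁷
  (uv⁷) · u = v⁷

Answer: v⁷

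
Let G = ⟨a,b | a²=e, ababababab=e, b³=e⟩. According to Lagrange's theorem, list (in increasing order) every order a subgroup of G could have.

|G| = 60 = 2² · 3 · 5. By Lagrange's theorem the order of any subgroup divides 60; the divisors of 60 are 1, 2, 3, 4, 5, 6, 10, 12, 15, 20, 30, 60.

Answer: 1, 2, 3, 4, 5, 6, 10, 12, 15, 20, 30, 60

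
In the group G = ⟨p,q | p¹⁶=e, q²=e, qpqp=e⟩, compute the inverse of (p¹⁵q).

The order of (p¹⁵q) is 2 (smallest k with (p¹⁵q)ᵏ = e), so (p¹⁵q)⁻¹ = (p¹⁵q)¹ = p¹⁵q.
Check: (p¹⁵q) · (p¹⁵q) → (p¹⁵q) · p¹⁵ = q;   q · q = e, giving e as required.

Answer: p¹⁵q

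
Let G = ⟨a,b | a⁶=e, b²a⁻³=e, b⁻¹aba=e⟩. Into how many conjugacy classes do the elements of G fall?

The conjugacy classes (representative and size) are:
  [e] (size 1), [a] (size 2), [a²] (size 2), [a³] (size 1), [ab⁻¹] (size 3), [a²b⁻¹] (size 3).
Class equation: 1 + 2 + 2 + 1 + 3 + 3 = 12 = |G|. So G has 6 conjugacy classes.

Answer: 6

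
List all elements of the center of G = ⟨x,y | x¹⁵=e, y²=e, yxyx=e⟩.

An element z ∈ Z(G) iff z commutes with every generator.
For example e is central: e·x = x = x·e; e·y = y = y·e.
Whereas x ∉ Z(G) since x·y = xy ≠ x¹⁴y = y·x.
Checking each of the 30 elements this way gives Z(G) = {e}, of order 1.

Answer: {e}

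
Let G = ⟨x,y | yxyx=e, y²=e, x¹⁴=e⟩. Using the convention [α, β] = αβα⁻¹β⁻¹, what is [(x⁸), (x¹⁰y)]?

[(x⁸), (x¹⁰y)] = (x⁸)·(x¹⁰y)·(x⁸)⁻¹·(x¹⁰y)⁻¹.
  (x⁸) · (x¹⁰y) = x⁴y
  (x⁴y) · (x⁶) = x¹²y
  (x¹²y) · (x¹⁰y) = x²

Answer: x²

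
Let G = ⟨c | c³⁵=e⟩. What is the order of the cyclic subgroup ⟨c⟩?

|⟨c⟩| equals the order of c. Compute successive powers until reaching e:
  c¹ = c, c² = c², c³ = c³, c⁴ = c⁴, c⁵ = c⁵, c⁶ = c⁶, c⁷ = c⁷, c⁸ = c⁸, c⁹ = c⁹, c¹⁰ = c¹⁰, c¹¹ = c¹¹, c¹² = c¹², c¹³ = c¹³, c¹⁴ = c¹⁴, c¹⁵ = c¹⁵, c¹⁶ = c¹⁶, c¹⁷ = c¹⁷, c¹⁸ = c¹⁸, c¹⁹ = c¹⁹, c²⁰ = c²⁰, c²¹ = c²¹, c²² = c²², c²³ = c²³, c²⁴ = c²⁴, c²⁵ = c²⁵, c²⁶ = c²⁶, c²⁷ = c²⁷, c²⁸ = c²⁸, c²⁹ = c²⁹, c³⁰ = c³⁰, c³¹ = c³¹, c³² = c³², c³³ = c³³, c³⁴ = c³⁴, c³⁵ = e.
The smallest positive k with cᵏ = e is 35, so |⟨c⟩| = 35.

Answer: 35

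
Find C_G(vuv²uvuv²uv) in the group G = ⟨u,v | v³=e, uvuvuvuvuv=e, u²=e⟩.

⟨vuv²uvuv²uv⟩ ⊆ C_G(vuv²uvuv²uv) since powers of vuv²uvuv²uv commute with vuv²uvuv²uv; so |C_G(vuv²uvuv²uv)| ≥ |⟨vuv²uvuv²uv⟩| = 2.
By orbit–stabilizer, |C_G(vuv²uvuv²uv)| = |G| / |conj. class of vuv²uvuv²uv| = 60 / 15 = 4.
The 4 elements commuting with vuv²uvuv²uv are {e, u, uvuv²uvuv²uv, vuv²uvuv²uv}.

Answer: {e, u, uvuv²uvuv²uv, vuv²uvuv²uv}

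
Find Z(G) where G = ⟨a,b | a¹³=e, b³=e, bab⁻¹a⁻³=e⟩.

An element z ∈ Z(G) iff z commutes with every generator.
For example e is central: e·a = a = a·e; e·b = b = b·e.
Whereas a ∉ Z(G) since a·b = ab ≠ a³b = b·a.
Checking each of the 39 elements this way gives Z(G) = {e}, of order 1.

Answer: {e}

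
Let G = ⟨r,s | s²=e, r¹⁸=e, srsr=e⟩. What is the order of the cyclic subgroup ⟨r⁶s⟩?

|⟨r⁶s⟩| equals the order of r⁶s. Compute successive powers until reaching e:
  (r⁶s)¹ = r⁶s, (r⁶s)² = e.
The smallest positive k with (r⁶s)ᵏ = e is 2, so |⟨r⁶s⟩| = 2.

Answer: 2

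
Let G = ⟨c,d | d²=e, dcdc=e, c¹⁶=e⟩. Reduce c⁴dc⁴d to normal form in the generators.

Multiply left to right, reducing at each step:
  (c⁴) · d = c⁴d
  (c⁴d) · c⁴ = d
  d · d = e

Answer: e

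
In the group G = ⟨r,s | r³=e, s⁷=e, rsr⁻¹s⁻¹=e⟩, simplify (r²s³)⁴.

Compute successive powers of (r²s³), reducing at each step:
  (r²s³)²: (r²s³) · r² = rs³;   (rs³) · s³ = rs⁶
  (r²s³)³: (rs⁶) · r² = s⁶;   (s⁶) · s³ = s²
  (r²s³)⁴: (s²) · r² = r²s²;   (r²s²) · s³ = r²s⁵

Answer: r²s⁵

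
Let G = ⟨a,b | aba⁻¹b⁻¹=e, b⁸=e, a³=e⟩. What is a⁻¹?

The order of a is 3 (smallest k with aᵏ = e), so a⁻¹ = a² = a².
Check: a · (a²) → a · a² = e, giving e as required.

Answer: a²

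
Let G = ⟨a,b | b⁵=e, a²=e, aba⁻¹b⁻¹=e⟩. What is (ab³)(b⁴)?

Compute (ab³) · (b⁴) by multiplying left to right and reducing via the relations at each step:
  (ab³) · b⁴ = ab²

Answer: ab²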